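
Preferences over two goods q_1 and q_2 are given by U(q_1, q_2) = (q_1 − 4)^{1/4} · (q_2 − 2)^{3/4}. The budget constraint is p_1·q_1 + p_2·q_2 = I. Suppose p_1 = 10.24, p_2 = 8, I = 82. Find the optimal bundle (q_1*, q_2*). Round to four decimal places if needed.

q_1* = 4.6113, q_2* = 4.3475

MRS = (1/3)·(q_2−2)/(q_1−4). Tangency with p_1/p_2 gives q_2−2 = 3·(p_1/p_2)·(q_1−4).
After buying the subsistence bundle (4, 2), a share 0.25 of the remaining income goes to q_1: q_1* = 4 + 0.25·(I − 4p_1 − 2p_2)/p_1.
Discretionary income = 82 − 4·10.24 − 2·8 = 25.04; q_1* = 4 + 0.25·25.04/10.24 = 4.6113; q_2* = 2 + 0.75·25.04/8 = 4.3475.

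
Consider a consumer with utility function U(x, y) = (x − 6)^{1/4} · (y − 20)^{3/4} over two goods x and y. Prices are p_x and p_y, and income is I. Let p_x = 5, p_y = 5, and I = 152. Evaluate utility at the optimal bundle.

Let x' = x−6, y' = y−20. MRS = (1/3)·y'/x' = p_x/p_y.
Substituting into the budget: x* = 6 + 0.25·(I − 6·p_x − 20·p_y)/p_x, and y* = 20 + 0.75·(…)/p_y.
Discretionary income = 152 − 6·5 − 20·5 = 22; x* = 6 + 0.25·22/5 = 7.1; y* = 20 + 0.75·22/5 = 23.3.
Utility at the optimum: U(7.1, 23.3) = 2.5075.

V = 2.5075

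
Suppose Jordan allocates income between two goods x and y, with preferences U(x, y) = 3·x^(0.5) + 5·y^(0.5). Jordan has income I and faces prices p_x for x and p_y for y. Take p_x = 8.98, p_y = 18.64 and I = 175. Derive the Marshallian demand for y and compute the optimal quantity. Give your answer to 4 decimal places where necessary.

MRS = MU_x/MU_y = (3/5)·(y/x)^(0.5). Set equal to p_x/p_y.
Solve for the ratio: y/x = [(5/3)·p_x/p_y]^(2).
Substitute y = (y/x)·x into the budget: x* = I/(p_x + p_y·(y/x)).
Numerically y/x = 0.644701, so x* = 175/(8.98 + 18.64·0.644701) = 8.3344 and y* = 0.644701·8.3344 = 5.3732.

y* = 5.3732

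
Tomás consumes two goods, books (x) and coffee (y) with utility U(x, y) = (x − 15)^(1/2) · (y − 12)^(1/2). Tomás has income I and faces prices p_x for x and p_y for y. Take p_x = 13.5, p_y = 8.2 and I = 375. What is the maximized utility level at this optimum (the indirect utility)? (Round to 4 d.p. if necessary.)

This is Cobb-Douglas in (x−15, y−12): tangency gives 0.5·p_y·(y−12) = 0.5·p_x·(x−15).
After buying the subsistence bundle (15, 12), a share 0.5 of the remaining income goes to x: x* = 15 + 0.5·(I − 15p_x − 12p_y)/p_x.
Discretionary income = 375 − 15·13.5 − 12·8.2 = 74.1; x* = 15 + 0.5·74.1/13.5 = 17.7444; y* = 12 + 0.5·74.1/8.2 = 16.5183.
Utility at the optimum: U(17.7444, 16.5183) = 3.5214.

V = 3.5214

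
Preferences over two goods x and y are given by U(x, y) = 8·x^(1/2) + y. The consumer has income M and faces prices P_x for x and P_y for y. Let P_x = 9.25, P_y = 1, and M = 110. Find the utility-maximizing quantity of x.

x* = 0.187

Utility is quasi-linear in y; the FOC for x is 4/√x = P_x/P_y.
Thus x* = (4·P_y/P_x)² — independent of M — with the rest of income spent on y.
Plugging in: x* = (4·1/9.25)² = 0.187.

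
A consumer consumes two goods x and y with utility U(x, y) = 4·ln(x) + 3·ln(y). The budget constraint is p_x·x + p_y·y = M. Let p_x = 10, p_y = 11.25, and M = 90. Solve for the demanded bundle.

Tangency: MRS = (4/3)·y/x = p_x/p_y.
Rearranging, p_y·y = (3/4)·p_x·x. Substituting into the budget gives p_x·x·(1 + (3/4)) = M.
Demand: x*(p_x,p_y,M) = 4/7·M/p_x and y* = 3/7·M/p_y.
At p_x=10, p_y=11.25, M=90: x* = 4/7·90/10 = 5.1429, y* = 3.4286.

x* = 5.1429, y* = 3.4286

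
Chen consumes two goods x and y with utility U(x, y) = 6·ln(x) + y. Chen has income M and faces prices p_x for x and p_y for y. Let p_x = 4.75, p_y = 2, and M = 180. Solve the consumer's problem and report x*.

x* = 2.5263

MU_x = 6/x, MU_y = 1. Tangency: 6/x = p_x/p_y.
So x*(p_x,p_y) = 6·p_y/p_x, independent of income; and y* = (M − 6·p_y)/p_y.
At the given prices: x* = 6·2/4.75 = 2.5263.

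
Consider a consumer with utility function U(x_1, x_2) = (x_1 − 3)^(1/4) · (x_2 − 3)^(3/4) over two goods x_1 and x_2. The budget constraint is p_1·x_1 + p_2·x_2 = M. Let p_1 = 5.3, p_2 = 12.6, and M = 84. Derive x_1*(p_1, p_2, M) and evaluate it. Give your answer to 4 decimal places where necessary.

Substituting into the budget: x_1* = 3 + 0.25·(M − 3·p_1 − 3·p_2)/p_1, and x_2* = 3 + 0.75·(…)/p_2.
Discretionary income = 84 − 3·5.3 − 3·12.6 = 30.3; x_1* = 3 + 0.25·30.3/5.3 = 4.4292.

x_1* = 4.4292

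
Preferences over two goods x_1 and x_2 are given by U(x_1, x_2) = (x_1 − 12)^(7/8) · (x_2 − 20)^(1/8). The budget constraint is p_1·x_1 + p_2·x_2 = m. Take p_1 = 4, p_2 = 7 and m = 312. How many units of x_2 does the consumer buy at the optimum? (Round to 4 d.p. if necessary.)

x_2* = 22.2143

MRS = 7·(x_2−20)/(x_1−12). Tangency with p_1/p_2 gives x_2−20 = (1/7)·(p_1/p_2)·(x_1−12).
After buying the subsistence bundle (12, 20), a share 0.875 of the remaining income goes to x_1: x_1* = 12 + 0.875·(m − 12p_1 − 20p_2)/p_1.
Discretionary income = 312 − 12·4 − 20·7 = 124; x_2* = 20 + 0.125·124/7 = 22.2143.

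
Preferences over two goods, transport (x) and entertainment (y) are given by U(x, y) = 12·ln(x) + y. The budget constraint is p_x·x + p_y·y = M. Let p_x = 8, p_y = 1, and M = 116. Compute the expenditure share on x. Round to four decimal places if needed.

share on x = 0.1034

MU_x = 12/x, MU_y = 1. Tangency: 12/x = p_x/p_y.
So x*(p_x,p_y) = 12·p_y/p_x, independent of income; and y* = (M − 12·p_y)/p_y.
At the given prices: x* = 12·1/8 = 1.5, and y* = 104.
Expenditure on x: 8·1.5 = 12; share = 0.1034.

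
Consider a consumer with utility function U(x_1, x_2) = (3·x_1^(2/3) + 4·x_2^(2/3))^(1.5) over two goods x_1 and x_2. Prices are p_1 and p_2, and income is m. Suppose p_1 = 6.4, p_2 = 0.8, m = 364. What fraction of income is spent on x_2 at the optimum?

share on x_2 = 0.9935

MU_x_1 ∝ 3·x_1^(-1/3), MU_x_2 ∝ 4·x_2^(-1/3), so MRS = (3/4)·(x_2/x_1)^(1/3) = p_1/p_2.
Solve for the ratio: x_2/x_1 = [(4/3)·p_1/p_2]^(3).
With the ratio pinned down, the budget gives x_1* = m/(p_1 + p_2·(x_2/x_1)) and x_2* = (x_2/x_1)·x_1*.
Numerically x_2/x_1 = 1213.62963, so x_1* = 364/(6.4 + 0.8·1213.62963) = 0.3725 and x_2* = 1213.62963·0.3725 = 452.0204.
Expenditure on x_2: 0.8·452.0204 = 361.6163; share = 0.9935.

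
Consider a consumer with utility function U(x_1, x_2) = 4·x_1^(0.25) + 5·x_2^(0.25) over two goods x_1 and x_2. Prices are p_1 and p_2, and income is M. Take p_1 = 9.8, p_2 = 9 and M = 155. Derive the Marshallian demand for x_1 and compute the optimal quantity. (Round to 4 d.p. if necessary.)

x_1* = 6.6308

Substitute x_2 = (x_2/x_1)·x_1 into the budget: x_1* = M/(p_1 + p_2·(x_2/x_1)).
Numerically x_2/x_1 = 1.508429, so x_1* = 155/(9.8 + 9·1.508429) = 6.6308.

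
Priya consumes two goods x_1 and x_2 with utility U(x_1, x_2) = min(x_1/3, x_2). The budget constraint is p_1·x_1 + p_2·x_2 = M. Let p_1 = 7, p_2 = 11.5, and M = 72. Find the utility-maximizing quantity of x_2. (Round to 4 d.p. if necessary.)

x_2* = 2.2154

Leontief preferences: the optimum is at the kink where x_1/3 = x_2/1, i.e. x_2 = (1/3)·x_1.
Budget: p_1·x_1 + p_2·(1/3)·x_1 = M, so (3·p_1 + p_2)·x_1 = 3·M.
Demand: x_1*(p_1,p_2,M) = 3·M/(3·p_1 + p_2), x_2* = M/(3·p_1 + p_2).
Here 3·7 + 11.5 = 32.5, giving x_2* = 2.2154.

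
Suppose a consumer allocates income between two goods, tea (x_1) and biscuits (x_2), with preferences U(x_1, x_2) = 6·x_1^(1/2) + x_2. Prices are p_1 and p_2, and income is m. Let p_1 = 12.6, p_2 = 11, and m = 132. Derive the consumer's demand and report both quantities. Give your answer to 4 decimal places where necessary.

Utility is quasi-linear in x_2; the FOC for x_1 is 3/√x_1 = p_1/p_2.
Thus x_1* = (3·p_2/p_1)² — independent of m — with the rest of income spent on x_2.
Plugging in: x_1* = (3·11/12.6)² = 6.8594, x_2* = 4.1429.

x_1* = 6.8594, x_2* = 4.1429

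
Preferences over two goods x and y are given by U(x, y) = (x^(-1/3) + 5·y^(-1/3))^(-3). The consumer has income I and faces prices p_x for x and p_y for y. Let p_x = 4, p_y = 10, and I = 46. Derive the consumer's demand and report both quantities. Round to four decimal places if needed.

MRS = MU_x/MU_y = (1/5)·(y/x)^(4/3). Set equal to p_x/p_y.
Hence y/x = (5·p_x/p_y)^(1/(4/3)), i.e. raised to the 0.75 power.
With the ratio pinned down, the budget gives x* = I/(p_x + p_y·(y/x)) and y* = (y/x)·x*.
Numerically y/x = 1.681793, so x* = 46/(4 + 10·1.681793) = 2.2096 and y* = 1.681793·2.2096 = 3.7161.

x* = 2.2096, y* = 3.7161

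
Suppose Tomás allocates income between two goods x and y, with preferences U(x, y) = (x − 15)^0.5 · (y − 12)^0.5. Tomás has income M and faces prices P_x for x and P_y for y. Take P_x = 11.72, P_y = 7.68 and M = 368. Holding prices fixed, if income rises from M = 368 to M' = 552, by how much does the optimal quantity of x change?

MRS = (y−12)/(x−15). Tangency with P_x/P_y gives y−12 = (P_x/P_y)·(x−15).
Substituting into the budget: x* = 15 + 0.5·(M − 15·P_x − 12·P_y)/P_x, and y* = 12 + 0.5·(…)/P_y.
Discretionary income = 368 − 15·11.72 − 12·7.68 = 100.04; x* = 15 + 0.5·100.04/11.72 = 19.2679.
At M' = 552: x* = 27.1177. Change: 27.1177 − 19.2679 = 7.8498.

Δx* = 7.8498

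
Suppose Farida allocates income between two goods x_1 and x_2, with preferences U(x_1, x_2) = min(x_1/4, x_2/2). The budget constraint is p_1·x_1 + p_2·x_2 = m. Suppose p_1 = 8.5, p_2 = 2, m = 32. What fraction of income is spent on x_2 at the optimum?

With perfect complements, no substitution: consume in ratio x_1:x_2 = 4:2.
Budget: p_1·x_1 + p_2·(1/2)·x_1 = m, so (4·p_1 + 2·p_2)·x_1 = 4·m.
Demand: x_1*(p_1,p_2,m) = 4·m/(4·p_1 + 2·p_2), x_2* = 2·m/(4·p_1 + 2·p_2).
Here 4·8.5 + 2·2 = 38, giving x_1* = 3.3684 and x_2* = 1.6842.
Expenditure on x_2: 2·1.6842 = 3.3684; share = 0.1053.

share on x_2 = 0.1053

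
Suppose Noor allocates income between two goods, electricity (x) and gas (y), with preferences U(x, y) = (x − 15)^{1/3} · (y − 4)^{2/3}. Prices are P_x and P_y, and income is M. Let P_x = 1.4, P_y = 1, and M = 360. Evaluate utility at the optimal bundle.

This is Cobb-Douglas in (x−15, y−4): tangency gives 1/3·P_y·(y−4) = 2/3·P_x·(x−15).
After buying the subsistence bundle (15, 4), a share 1/3 of the remaining income goes to x: x* = 15 + 1/3·(M − 15P_x − 4P_y)/P_x.
Discretionary income = 360 − 15·1.4 − 4·1 = 335; x* = 15 + 1/3·335/1.4 = 94.7619; y* = 4 + 2/3·335/1 = 227.3333.
Utility at the optimum: U(94.7619, 227.3333) = 158.4531.

V = 158.4531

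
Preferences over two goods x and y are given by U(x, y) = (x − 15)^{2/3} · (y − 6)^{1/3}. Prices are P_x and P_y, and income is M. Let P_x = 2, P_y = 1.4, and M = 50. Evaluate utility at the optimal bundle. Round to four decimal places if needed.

V = 3.4564

Let x' = x−15, y' = y−6. MRS = 2·y'/x' = P_x/P_y.
Substituting into the budget: x* = 15 + 2/3·(M − 15·P_x − 6·P_y)/P_x, and y* = 6 + 1/3·(…)/P_y.
Discretionary income = 50 − 15·2 − 6·1.4 = 11.6; x* = 15 + 2/3·11.6/2 = 18.8667; y* = 6 + 1/3·11.6/1.4 = 8.7619.
Utility at the optimum: U(18.8667, 8.7619) = 3.4564.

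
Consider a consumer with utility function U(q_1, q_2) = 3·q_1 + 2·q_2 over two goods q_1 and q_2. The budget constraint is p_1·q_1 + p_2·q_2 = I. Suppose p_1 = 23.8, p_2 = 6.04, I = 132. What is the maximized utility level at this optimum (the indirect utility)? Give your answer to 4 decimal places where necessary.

q_2 gives more utility per dollar, so spend all income on q_2: q_2* = I/p_2, q_1* = 0.
Numerically: q_1* = 0, q_2* = 21.8543.
Utility at the optimum: U(0, 21.8543) = 43.7086.

V = 43.7086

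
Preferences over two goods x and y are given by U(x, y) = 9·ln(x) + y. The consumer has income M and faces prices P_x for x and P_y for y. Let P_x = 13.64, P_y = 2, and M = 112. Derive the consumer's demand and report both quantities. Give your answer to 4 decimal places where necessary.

Set MRS = P_x/P_y: (9/x)/1 = P_x/P_y.
So x*(P_x,P_y) = 9·P_y/P_x, independent of income; and y* = (M − 9·P_y)/P_y.
At the given prices: x* = 9·2/13.64 = 1.3196, and y* = 47.

x* = 1.3196, y* = 47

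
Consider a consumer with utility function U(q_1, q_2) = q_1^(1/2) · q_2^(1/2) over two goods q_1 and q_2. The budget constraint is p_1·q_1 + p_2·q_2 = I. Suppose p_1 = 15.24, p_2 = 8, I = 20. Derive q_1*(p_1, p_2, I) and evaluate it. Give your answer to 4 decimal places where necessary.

Demand: q_1*(p_1,p_2,I) = 0.5·I/p_1 and q_2* = 0.5·I/p_2.
At p_1=15.24, p_2=8, I=20: q_1* = 0.5·20/15.24 = 0.6562.

q_1* = 0.6562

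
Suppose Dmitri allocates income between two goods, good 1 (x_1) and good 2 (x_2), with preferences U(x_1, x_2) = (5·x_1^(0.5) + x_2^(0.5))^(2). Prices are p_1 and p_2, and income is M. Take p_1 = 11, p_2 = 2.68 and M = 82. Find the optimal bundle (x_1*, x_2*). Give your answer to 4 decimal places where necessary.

From the CES first-order condition, 5·(x_2/x_1)^(0.5) = p_1/p_2.
Hence x_2/x_1 = ((1/5)·p_1/p_2)^(1/(0.5)), i.e. raised to the 2 power.
With the ratio pinned down, the budget gives x_1* = M/(p_1 + p_2·(x_2/x_1)) and x_2* = (x_2/x_1)·x_1*.
Numerically x_2/x_1 = 0.673869, so x_1* = 82/(11 + 2.68·0.673869) = 6.4033 and x_2* = 0.673869·6.4033 = 4.315.

x_1* = 6.4033, x_2* = 4.315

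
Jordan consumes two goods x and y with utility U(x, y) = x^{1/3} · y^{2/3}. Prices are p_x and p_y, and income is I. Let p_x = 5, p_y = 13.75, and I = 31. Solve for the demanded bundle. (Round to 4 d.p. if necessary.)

At p_x=5, p_y=13.75, I=31: x* = 1/3·31/5 = 2.0667, y* = 1.503.

x* = 2.0667, y* = 1.503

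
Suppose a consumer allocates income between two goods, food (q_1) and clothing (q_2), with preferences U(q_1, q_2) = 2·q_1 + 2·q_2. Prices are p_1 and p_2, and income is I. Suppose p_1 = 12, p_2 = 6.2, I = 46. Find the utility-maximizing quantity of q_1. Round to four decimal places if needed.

Linear utility — the consumer picks whichever good has higher MU/price: 2/12 = 0.1667 vs 2/6.2 = 0.3226.
q_2 gives more utility per dollar, so spend all income on q_2: q_2* = I/p_2, q_1* = 0.
Numerically: q_1* = 0, q_2* = 7.4194.

q_1* = 0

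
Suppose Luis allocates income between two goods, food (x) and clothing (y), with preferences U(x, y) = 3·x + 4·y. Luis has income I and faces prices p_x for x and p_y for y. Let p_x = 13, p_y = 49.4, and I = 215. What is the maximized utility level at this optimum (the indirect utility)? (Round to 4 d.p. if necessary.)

Linear utility — the consumer picks whichever good has higher MU/price: 3/13 = 0.2308 vs 4/49.4 = 0.081.
x gives more utility per dollar, so spend all income on x: x* = I/p_x, y* = 0.
Numerically: x* = 16.5385, y* = 0.
Utility at the optimum: U(16.5385, 0) = 49.6154.

V = 49.6154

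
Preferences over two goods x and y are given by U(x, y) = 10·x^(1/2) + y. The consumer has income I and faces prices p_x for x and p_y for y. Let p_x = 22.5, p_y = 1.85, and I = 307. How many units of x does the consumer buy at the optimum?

Set MRS = p_x/p_y: 5·x^(−1/2) = p_x/p_y.
Solve: √x = 5·p_y/p_x, so x*(p_x,p_y) = (5·p_y/p_x)², and y* = (I − p_x·x*)/p_y.
Plugging in: x* = (5·1.85/22.5)² = 0.169.

x* = 0.169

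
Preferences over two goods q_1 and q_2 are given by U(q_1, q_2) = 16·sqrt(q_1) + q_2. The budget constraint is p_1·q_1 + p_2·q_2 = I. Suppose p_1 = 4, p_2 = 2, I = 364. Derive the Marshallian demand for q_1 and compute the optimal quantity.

Solve: √q_1 = 8·p_2/p_1, so q_1*(p_1,p_2) = (8·p_2/p_1)², and q_2* = (I − p_1·q_1*)/p_2.
Plugging in: q_1* = (8·2/4)² = 16.

q_1* = 16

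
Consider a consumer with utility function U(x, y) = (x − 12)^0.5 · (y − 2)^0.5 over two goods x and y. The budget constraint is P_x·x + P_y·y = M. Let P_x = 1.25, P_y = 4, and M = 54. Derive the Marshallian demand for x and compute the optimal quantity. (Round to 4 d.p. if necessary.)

Let x' = x−12, y' = y−2. MRS = y'/x' = P_x/P_y.
Substituting into the budget: x* = 12 + 0.5·(M − 12·P_x − 2·P_y)/P_x, and y* = 2 + 0.5·(…)/P_y.
Discretionary income = 54 − 12·1.25 − 2·4 = 31; x* = 12 + 0.5·31/1.25 = 24.4.

x* = 24.4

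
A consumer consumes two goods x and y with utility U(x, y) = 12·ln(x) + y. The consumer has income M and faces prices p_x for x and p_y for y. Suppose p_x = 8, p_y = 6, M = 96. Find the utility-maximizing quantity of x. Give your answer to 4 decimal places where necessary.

Set MRS = p_x/p_y: (12/x)/1 = p_x/p_y.
So x*(p_x,p_y) = 12·p_y/p_x, independent of income; and y* = (M − 12·p_y)/p_y.
At the given prices: x* = 12·6/8 = 9.

x* = 9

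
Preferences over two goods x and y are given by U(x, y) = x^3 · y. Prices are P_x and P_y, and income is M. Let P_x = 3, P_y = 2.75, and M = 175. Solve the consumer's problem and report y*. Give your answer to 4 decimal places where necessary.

The MRS is 3·y/x. Set MRS = P_x/P_y.
So 3·P_y·y = P_x·x; combined with the budget, a share 0.75 of income goes to x.
Demand: x*(P_x,P_y,M) = 0.75·M/P_x and y* = 0.25·M/P_y.
At P_x=3, P_y=2.75, M=175: y* = 0.25·175/2.75 = 15.9091.

y* = 15.9091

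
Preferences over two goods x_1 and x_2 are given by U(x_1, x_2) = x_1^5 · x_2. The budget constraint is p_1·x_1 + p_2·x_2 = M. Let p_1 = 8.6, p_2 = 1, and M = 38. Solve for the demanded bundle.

Tangency: MRS = 5·x_2/x_1 = p_1/p_2.
Rearranging, p_2·x_2 = (1/5)·p_1·x_1. Substituting into the budget gives p_1·x_1·(1 + (1/5)) = M.
Demand: x_1*(p_1,p_2,M) = 5/6·M/p_1 and x_2* = 1/6·M/p_2.
At p_1=8.6, p_2=1, M=38: x_1* = 5/6·38/8.6 = 3.6822, x_2* = 6.3333.

x_1* = 3.6822, x_2* = 6.3333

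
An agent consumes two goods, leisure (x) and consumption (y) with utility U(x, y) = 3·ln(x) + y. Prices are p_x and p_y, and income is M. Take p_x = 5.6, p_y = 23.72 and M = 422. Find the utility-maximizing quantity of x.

x* = 12.7071

Set MRS = p_x/p_y: (3/x)/1 = p_x/p_y.
So x*(p_x,p_y) = 3·p_y/p_x, independent of income; and y* = (M − 3·p_y)/p_y.
At the given prices: x* = 3·23.72/5.6 = 12.7071.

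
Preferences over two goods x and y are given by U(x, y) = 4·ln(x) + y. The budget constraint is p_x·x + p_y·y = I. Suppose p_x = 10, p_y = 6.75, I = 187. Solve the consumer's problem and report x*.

x* = 2.7

Set MRS = p_x/p_y: (4/x)/1 = p_x/p_y.
So x*(p_x,p_y) = 4·p_y/p_x, independent of income; and y* = (I − 4·p_y)/p_y.
At the given prices: x* = 4·6.75/10 = 2.7.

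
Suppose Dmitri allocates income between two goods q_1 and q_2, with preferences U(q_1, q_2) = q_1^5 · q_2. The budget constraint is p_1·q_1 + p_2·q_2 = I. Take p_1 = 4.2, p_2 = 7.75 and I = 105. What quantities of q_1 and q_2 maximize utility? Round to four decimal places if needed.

q_1* = 20.8333, q_2* = 2.2581

The MRS is 5·q_2/q_1. Set MRS = p_1/p_2.
So 5·p_2·q_2 = p_1·q_1; combined with the budget, a share 5/6 of income goes to q_1.
Demand: q_1*(p_1,p_2,I) = 5/6·I/p_1 and q_2* = 1/6·I/p_2.
At p_1=4.2, p_2=7.75, I=105: q_1* = 5/6·105/4.2 = 20.8333, q_2* = 2.2581.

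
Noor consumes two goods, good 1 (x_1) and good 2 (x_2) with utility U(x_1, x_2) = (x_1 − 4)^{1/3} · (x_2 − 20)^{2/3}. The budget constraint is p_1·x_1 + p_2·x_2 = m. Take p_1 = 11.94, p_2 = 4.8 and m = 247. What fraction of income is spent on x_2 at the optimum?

share on x_2 = 0.6673

Substituting into the budget: x_1* = 4 + 1/3·(m − 4·p_1 − 20·p_2)/p_1, and x_2* = 20 + 2/3·(…)/p_2.
Discretionary income = 247 − 4·11.94 − 20·4.8 = 103.24; x_1* = 4 + 1/3·103.24/11.94 = 6.8822; x_2* = 20 + 2/3·103.24/4.8 = 34.3389.
Expenditure on x_2: 4.8·34.3389 = 164.8267; share = 0.6673.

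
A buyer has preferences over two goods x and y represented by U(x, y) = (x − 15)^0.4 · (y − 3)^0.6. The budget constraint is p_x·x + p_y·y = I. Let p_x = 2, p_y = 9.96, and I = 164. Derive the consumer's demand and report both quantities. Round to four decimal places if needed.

x* = 35.824, y* = 9.2723

After buying the subsistence bundle (15, 3), a share 0.4 of the remaining income goes to x: x* = 15 + 0.4·(I − 15p_x − 3p_y)/p_x.
Discretionary income = 164 − 15·2 − 3·9.96 = 104.12; x* = 15 + 0.4·104.12/2 = 35.824; y* = 3 + 0.6·104.12/9.96 = 9.2723.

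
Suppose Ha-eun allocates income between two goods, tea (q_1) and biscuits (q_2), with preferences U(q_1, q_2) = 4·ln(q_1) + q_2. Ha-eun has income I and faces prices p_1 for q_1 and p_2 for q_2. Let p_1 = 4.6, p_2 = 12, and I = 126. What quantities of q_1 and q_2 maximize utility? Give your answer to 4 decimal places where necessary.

q_1* = 10.4348, q_2* = 6.5

MU_q_1 = 4/q_1, MU_q_2 = 1. Tangency: 4/q_1 = p_1/p_2.
So q_1*(p_1,p_2) = 4·p_2/p_1, independent of income; and q_2* = (I − 4·p_2)/p_2.
At the given prices: q_1* = 4·12/4.6 = 10.4348, and q_2* = 6.5.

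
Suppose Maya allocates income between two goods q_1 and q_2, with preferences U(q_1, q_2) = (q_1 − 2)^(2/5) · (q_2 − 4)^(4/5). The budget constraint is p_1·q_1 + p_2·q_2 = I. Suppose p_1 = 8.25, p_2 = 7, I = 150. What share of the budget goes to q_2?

Let q_1' = q_1−2, q_2' = q_2−4. MRS = (1/2)·q_2'/q_1' = p_1/p_2.
Substituting into the budget: q_1* = 2 + 1/3·(I − 2·p_1 − 4·p_2)/p_1, and q_2* = 4 + 2/3·(…)/p_2.
Discretionary income = 150 − 2·8.25 − 4·7 = 105.5; q_1* = 2 + 1/3·105.5/8.25 = 6.2626; q_2* = 4 + 2/3·105.5/7 = 14.0476.
Expenditure on q_2: 7·14.0476 = 98.3333; share = 0.6556.

share on q_2 = 0.6556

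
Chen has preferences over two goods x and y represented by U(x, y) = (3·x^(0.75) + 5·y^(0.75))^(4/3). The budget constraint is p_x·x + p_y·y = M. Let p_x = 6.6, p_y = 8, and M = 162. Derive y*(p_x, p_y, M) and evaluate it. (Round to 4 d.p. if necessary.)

From the CES first-order condition, (3/5)·(y/x)^(0.25) = p_x/p_y.
Hence y/x = ((5/3)·p_x/p_y)^(1/(0.25)), i.e. raised to the 4 power.
With the ratio pinned down, the budget gives x* = M/(p_x + p_y·(y/x)) and y* = (y/x)·x*.
Numerically y/x = 3.574463, so x* = 162/(6.6 + 8·3.574463) = 4.6028 and y* = 3.574463·4.6028 = 16.4527.

y* = 16.4527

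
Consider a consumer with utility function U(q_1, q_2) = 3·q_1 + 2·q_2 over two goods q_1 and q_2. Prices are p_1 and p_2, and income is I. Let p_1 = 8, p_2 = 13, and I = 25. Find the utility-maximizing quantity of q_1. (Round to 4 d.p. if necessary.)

Linear utility — the consumer picks whichever good has higher MU/price: 3/8 = 0.375 vs 2/13 = 0.1538.
q_1 gives more utility per dollar, so spend all income on q_1: q_1* = I/p_1, q_2* = 0.
Numerically: q_1* = 3.125, q_2* = 0.

q_1* = 3.125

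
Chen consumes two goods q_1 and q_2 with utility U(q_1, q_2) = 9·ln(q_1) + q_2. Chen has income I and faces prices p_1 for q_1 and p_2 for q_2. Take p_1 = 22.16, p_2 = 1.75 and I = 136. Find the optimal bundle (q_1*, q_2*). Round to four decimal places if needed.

MU_q_1 = 9/q_1, MU_q_2 = 1. Tangency: 9/q_1 = p_1/p_2.
So q_1*(p_1,p_2) = 9·p_2/p_1, independent of income; and q_2* = (I − 9·p_2)/p_2.
At the given prices: q_1* = 9·1.75/22.16 = 0.7107, and q_2* = 68.7143.

q_1* = 0.7107, q_2* = 68.7143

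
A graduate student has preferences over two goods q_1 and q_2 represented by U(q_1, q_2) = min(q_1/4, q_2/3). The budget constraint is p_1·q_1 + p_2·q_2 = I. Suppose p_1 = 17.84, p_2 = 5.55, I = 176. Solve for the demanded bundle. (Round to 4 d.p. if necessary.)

With perfect complements, no substitution: consume in ratio q_1:q_2 = 4:3.
Budget: p_1·q_1 + p_2·(3/4)·q_1 = I, so (4·p_1 + 3·p_2)·q_1 = 4·I.
Demand: q_1*(p_1,p_2,I) = 4·I/(4·p_1 + 3·p_2), q_2* = 3·I/(4·p_1 + 3·p_2).
Here 4·17.84 + 3·5.55 = 88.01, giving q_1* = 7.9991 and q_2* = 5.9993.

q_1* = 7.9991, q_2* = 5.9993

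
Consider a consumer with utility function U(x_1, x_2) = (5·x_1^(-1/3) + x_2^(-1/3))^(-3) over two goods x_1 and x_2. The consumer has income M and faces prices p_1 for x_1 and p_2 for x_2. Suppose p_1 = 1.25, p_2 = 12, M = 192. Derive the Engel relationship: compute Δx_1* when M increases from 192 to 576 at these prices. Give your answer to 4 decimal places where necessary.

Δx_1* = 201.254

Substitute x_2 = (x_2/x_1)·x_1 into the budget: x_1* = M/(p_1 + p_2·(x_2/x_1)).
Numerically x_2/x_1 = 0.054836, so x_1* = 192/(1.25 + 12·0.054836) = 100.627.
At M' = 576: x_1* = 301.8809. Change: 301.8809 − 100.627 = 201.254.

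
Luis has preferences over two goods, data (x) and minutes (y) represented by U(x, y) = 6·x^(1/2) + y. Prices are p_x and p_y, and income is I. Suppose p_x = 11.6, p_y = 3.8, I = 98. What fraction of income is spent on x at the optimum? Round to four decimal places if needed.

Utility is quasi-linear in y; the FOC for x is 3/√x = p_x/p_y.
Thus x* = (3·p_y/p_x)² — independent of I — with the rest of income spent on y.
Plugging in: x* = (3·3.8/11.6)² = 0.9658, y* = 22.8412.
Expenditure on x: 11.6·0.9658 = 11.2034; share = 0.1143.

share on x = 0.1143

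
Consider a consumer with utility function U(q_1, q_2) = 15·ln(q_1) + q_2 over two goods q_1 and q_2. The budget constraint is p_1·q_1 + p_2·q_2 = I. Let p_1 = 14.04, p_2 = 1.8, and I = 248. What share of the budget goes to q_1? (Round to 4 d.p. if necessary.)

Set MRS = p_1/p_2: (15/q_1)/1 = p_1/p_2.
So q_1*(p_1,p_2) = 15·p_2/p_1, independent of income; and q_2* = (I − 15·p_2)/p_2.
At the given prices: q_1* = 15·1.8/14.04 = 1.9231, and q_2* = 122.7778.
Expenditure on q_1: 14.04·1.9231 = 27; share = 0.1089.

share on q_1 = 0.1089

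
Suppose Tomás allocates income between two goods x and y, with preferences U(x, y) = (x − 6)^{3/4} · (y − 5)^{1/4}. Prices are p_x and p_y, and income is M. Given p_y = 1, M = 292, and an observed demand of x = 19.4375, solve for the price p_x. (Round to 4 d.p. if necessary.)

MRS = 3·(y−5)/(x−6). Tangency with p_x/p_y gives y−5 = (1/3)·(p_x/p_y)·(x−6).
After buying the subsistence bundle (6, 5), a share 0.75 of the remaining income goes to x: x* = 6 + 0.75·(M − 6p_x − 5p_y)/p_x.
Set x* = 19.4375 in the demand function and solve for p_x: p_x = 12.

p_x = 12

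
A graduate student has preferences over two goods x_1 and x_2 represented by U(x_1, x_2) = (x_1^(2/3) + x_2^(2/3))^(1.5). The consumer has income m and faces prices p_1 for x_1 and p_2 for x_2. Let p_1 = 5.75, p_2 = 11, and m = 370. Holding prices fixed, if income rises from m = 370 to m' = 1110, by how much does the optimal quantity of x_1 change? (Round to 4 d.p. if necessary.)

Δx_1* = 101.077

MU_x_1 ∝ x_1^(-1/3), MU_x_2 ∝ x_2^(-1/3), so MRS = (x_2/x_1)^(1/3) = p_1/p_2.
Solve for the ratio: x_2/x_1 = [p_1/p_2]^(3).
Substitute x_2 = (x_2/x_1)·x_1 into the budget: x_1* = m/(p_1 + p_2·(x_2/x_1)).
Numerically x_2/x_1 = 0.142832, so x_1* = 370/(5.75 + 11·0.142832) = 50.5385.
At m' = 1110: x_1* = 151.6155. Change: 151.6155 − 50.5385 = 101.077.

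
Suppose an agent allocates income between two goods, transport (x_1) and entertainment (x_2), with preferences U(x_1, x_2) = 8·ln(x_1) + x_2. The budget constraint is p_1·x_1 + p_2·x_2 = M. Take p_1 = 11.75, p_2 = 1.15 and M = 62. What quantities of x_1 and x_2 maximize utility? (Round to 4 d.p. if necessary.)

x_1* = 0.783, x_2* = 45.913

Set MRS = p_1/p_2: (8/x_1)/1 = p_1/p_2.
So x_1*(p_1,p_2) = 8·p_2/p_1, independent of income; and x_2* = (M − 8·p_2)/p_2.
At the given prices: x_1* = 8·1.15/11.75 = 0.783, and x_2* = 45.913.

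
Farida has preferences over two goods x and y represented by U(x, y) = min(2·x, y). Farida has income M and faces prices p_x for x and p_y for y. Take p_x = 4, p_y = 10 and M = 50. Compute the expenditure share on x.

share on x = 0.1667

With perfect complements, no substitution: consume in ratio x:y = 1:2.
Budget: p_x·x + p_y·2·x = M, so (p_x + 2·p_y)·x = M.
Demand: x*(p_x,p_y,M) = M/(p_x + 2·p_y), y* = 2·M/(p_x + 2·p_y).
Here 4 + 2·10 = 24, giving x* = 2.0833 and y* = 4.1667.
Expenditure on x: 4·2.0833 = 8.3333; share = 0.1667.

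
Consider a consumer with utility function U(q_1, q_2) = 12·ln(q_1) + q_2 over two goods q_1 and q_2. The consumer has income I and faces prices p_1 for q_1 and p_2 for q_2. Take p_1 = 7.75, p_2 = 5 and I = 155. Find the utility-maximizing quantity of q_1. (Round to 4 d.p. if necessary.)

Set MRS = p_1/p_2: (12/q_1)/1 = p_1/p_2.
So q_1*(p_1,p_2) = 12·p_2/p_1, independent of income; and q_2* = (I − 12·p_2)/p_2.
At the given prices: q_1* = 12·5/7.75 = 7.7419.

q_1* = 7.7419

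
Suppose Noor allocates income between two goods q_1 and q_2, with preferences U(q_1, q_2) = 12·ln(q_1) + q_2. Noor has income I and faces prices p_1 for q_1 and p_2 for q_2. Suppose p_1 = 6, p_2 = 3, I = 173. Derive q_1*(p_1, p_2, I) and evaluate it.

q_1* = 6

So q_1*(p_1,p_2) = 12·p_2/p_1, independent of income; and q_2* = (I − 12·p_2)/p_2.
At the given prices: q_1* = 12·3/6 = 6.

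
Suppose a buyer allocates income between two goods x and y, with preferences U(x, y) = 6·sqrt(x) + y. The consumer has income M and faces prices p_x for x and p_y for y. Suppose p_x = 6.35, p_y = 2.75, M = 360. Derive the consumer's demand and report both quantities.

x* = 1.688, y* = 127.0115

MU_x = 3/√x, MU_y = 1. Tangency: 3/√x = p_x/p_y.
Thus x* = (3·p_y/p_x)² — independent of M — with the rest of income spent on y.
Plugging in: x* = (3·2.75/6.35)² = 1.688, y* = 127.0115.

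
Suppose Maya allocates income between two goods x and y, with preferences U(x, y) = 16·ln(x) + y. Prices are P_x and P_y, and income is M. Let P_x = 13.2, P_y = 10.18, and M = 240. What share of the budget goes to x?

Set MRS = P_x/P_y: (16/x)/1 = P_x/P_y.
So x*(P_x,P_y) = 16·P_y/P_x, independent of income; and y* = (M − 16·P_y)/P_y.
At the given prices: x* = 16·10.18/13.2 = 12.3394, and y* = 7.5756.
Expenditure on x: 13.2·12.3394 = 162.88; share = 0.6787.

share on x = 0.6787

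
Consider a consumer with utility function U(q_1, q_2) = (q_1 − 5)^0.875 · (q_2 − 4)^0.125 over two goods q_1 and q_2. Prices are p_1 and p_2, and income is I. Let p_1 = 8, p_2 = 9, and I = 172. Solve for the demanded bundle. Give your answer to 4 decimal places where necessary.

MRS = 7·(q_2−4)/(q_1−5). Tangency with p_1/p_2 gives q_2−4 = (1/7)·(p_1/p_2)·(q_1−5).
Substituting into the budget: q_1* = 5 + 0.875·(I − 5·p_1 − 4·p_2)/p_1, and q_2* = 4 + 0.125·(…)/p_2.
Discretionary income = 172 − 5·8 − 4·9 = 96; q_1* = 5 + 0.875·96/8 = 15.5; q_2* = 4 + 0.125·96/9 = 5.3333.

q_1* = 15.5, q_2* = 5.3333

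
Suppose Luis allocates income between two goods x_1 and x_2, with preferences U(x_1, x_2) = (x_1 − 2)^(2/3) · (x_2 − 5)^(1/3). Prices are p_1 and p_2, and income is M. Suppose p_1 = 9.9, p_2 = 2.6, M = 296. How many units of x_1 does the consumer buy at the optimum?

x_1* = 19.7239

Let x_1' = x_1−2, x_2' = x_2−5. MRS = 2·x_2'/x_1' = p_1/p_2.
Substituting into the budget: x_1* = 2 + 2/3·(M − 2·p_1 − 5·p_2)/p_1, and x_2* = 5 + 1/3·(…)/p_2.
Discretionary income = 296 − 2·9.9 − 5·2.6 = 263.2; x_1* = 2 + 2/3·263.2/9.9 = 19.7239.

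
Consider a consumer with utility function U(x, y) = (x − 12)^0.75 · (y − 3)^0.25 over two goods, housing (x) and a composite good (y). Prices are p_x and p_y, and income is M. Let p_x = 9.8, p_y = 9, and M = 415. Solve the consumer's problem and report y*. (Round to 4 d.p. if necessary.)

MRS = 3·(y−3)/(x−12). Tangency with p_x/p_y gives y−3 = (1/3)·(p_x/p_y)·(x−12).
Substituting into the budget: x* = 12 + 0.75·(M − 12·p_x − 3·p_y)/p_x, and y* = 3 + 0.25·(…)/p_y.
Discretionary income = 415 − 12·9.8 − 3·9 = 270.4; y* = 3 + 0.25·270.4/9 = 10.5111.

y* = 10.5111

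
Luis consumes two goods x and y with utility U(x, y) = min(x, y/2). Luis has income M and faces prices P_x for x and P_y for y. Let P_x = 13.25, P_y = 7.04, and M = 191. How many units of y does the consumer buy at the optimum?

y* = 13.9773

With perfect complements, no substitution: consume in ratio x:y = 1:2.
Budget: P_x·x + P_y·2·x = M, so (P_x + 2·P_y)·x = M.
Demand: x*(P_x,P_y,M) = M/(P_x + 2·P_y), y* = 2·M/(P_x + 2·P_y).
Here 13.25 + 2·7.04 = 27.33, giving y* = 13.9773.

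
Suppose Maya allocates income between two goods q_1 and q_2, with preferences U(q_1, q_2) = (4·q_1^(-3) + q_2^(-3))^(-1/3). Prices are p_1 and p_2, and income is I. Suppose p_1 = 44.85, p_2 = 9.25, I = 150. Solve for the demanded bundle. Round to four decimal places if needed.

q_1* = 2.7495, q_2* = 2.885

From the CES first-order condition, 4·(q_2/q_1)^(4) = p_1/p_2.
Solve for the ratio: q_2/q_1 = [(1/4)·p_1/p_2]^(0.25).
Substitute q_2 = (q_2/q_1)·q_1 into the budget: q_1* = I/(p_1 + p_2·(q_2/q_1)).
Numerically q_2/q_1 = 1.049277, so q_1* = 150/(44.85 + 9.25·1.049277) = 2.7495 and q_2* = 1.049277·2.7495 = 2.885.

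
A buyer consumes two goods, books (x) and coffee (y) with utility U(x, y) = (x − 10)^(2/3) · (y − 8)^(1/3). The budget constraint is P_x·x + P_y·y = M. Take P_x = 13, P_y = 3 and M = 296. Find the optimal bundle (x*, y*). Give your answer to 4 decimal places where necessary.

Discretionary income = 296 − 10·13 − 8·3 = 142; x* = 10 + 2/3·142/13 = 17.2821; y* = 8 + 1/3·142/3 = 23.7778.

x* = 17.2821, y* = 23.7778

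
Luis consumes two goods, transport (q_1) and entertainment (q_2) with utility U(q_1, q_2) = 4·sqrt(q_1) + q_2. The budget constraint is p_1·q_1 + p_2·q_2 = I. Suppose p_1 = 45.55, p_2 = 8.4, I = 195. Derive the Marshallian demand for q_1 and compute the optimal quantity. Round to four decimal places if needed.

q_1* = 0.136

Plugging in: q_1* = (2·8.4/45.55)² = 0.136.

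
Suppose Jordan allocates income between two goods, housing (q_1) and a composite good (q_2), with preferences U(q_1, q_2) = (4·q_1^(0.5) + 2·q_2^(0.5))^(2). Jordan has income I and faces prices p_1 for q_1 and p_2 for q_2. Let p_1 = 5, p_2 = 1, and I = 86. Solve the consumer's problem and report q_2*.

q_2* = 47.7778

Substitute q_2 = (q_2/q_1)·q_1 into the budget: q_1* = I/(p_1 + p_2·(q_2/q_1)).
Numerically q_2/q_1 = 6.25, so q_1* = 86/(5 + 1·6.25) = 7.6444 and q_2* = 6.25·7.6444 = 47.7778.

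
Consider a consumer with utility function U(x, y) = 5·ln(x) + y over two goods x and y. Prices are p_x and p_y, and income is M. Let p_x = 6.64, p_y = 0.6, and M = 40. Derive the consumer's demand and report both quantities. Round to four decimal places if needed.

x* = 0.4518, y* = 61.6667

So x*(p_x,p_y) = 5·p_y/p_x, independent of income; and y* = (M − 5·p_y)/p_y.
At the given prices: x* = 5·0.6/6.64 = 0.4518, and y* = 61.6667.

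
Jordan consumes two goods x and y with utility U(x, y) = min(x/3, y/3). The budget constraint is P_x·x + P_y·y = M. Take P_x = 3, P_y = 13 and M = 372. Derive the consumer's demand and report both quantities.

With perfect complements, no substitution: consume in ratio x:y = 3:3.
Budget: P_x·x + P_y·x = M, so (3·P_x + 3·P_y)·x = 3·M.
Demand: x*(P_x,P_y,M) = 3·M/(3·P_x + 3·P_y), y* = 3·M/(3·P_x + 3·P_y).
Here 3·3 + 3·13 = 48, giving x* = 23.25 and y* = 23.25.

x* = 23.25, y* = 23.25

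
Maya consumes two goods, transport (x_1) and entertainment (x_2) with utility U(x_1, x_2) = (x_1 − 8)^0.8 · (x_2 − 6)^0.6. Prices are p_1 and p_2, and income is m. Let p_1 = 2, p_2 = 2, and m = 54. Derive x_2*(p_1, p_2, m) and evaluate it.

x_2* = 11.5714

Let x_1' = x_1−8, x_2' = x_2−6. MRS = (4/3)·x_2'/x_1' = p_1/p_2.
After buying the subsistence bundle (8, 6), a share 4/7 of the remaining income goes to x_1: x_1* = 8 + 4/7·(m − 8p_1 − 6p_2)/p_1.
Discretionary income = 54 − 8·2 − 6·2 = 26; x_2* = 6 + 3/7·26/2 = 11.5714.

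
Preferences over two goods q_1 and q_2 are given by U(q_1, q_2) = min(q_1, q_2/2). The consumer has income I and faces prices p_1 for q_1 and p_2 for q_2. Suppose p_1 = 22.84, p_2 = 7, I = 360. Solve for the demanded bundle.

Leontief preferences: the optimum is at the kink where q_1/1 = q_2/2, i.e. q_2 = 2·q_1.
Budget: p_1·q_1 + p_2·2·q_1 = I, so (p_1 + 2·p_2)·q_1 = I.
Demand: q_1*(p_1,p_2,I) = I/(p_1 + 2·p_2), q_2* = 2·I/(p_1 + 2·p_2).
Here 22.84 + 2·7 = 36.84, giving q_1* = 9.772 and q_2* = 19.544.

q_1* = 9.772, q_2* = 19.544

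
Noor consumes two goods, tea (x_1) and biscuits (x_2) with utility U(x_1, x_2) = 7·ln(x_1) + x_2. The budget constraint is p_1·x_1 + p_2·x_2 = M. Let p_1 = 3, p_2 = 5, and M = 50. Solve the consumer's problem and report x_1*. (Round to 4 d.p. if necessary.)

x_1* = 11.6667

So x_1*(p_1,p_2) = 7·p_2/p_1, independent of income; and x_2* = (M − 7·p_2)/p_2.
At the given prices: x_1* = 7·5/3 = 11.6667.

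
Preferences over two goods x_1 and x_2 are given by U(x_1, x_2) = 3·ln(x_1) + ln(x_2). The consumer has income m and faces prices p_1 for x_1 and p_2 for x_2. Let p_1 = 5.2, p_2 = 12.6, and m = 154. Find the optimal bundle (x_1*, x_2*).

MU_x_1/MU_x_2 = (3·x_2)/(x_1); tangency sets this equal to p_1/p_2.
Rearranging, p_2·x_2 = (1/3)·p_1·x_1. Substituting into the budget gives p_1·x_1·(1 + (1/3)) = m.
Demand: x_1*(p_1,p_2,m) = 0.75·m/p_1 and x_2* = 0.25·m/p_2.
At p_1=5.2, p_2=12.6, m=154: x_1* = 0.75·154/5.2 = 22.2115, x_2* = 3.0556.

x_1* = 22.2115, x_2* = 3.0556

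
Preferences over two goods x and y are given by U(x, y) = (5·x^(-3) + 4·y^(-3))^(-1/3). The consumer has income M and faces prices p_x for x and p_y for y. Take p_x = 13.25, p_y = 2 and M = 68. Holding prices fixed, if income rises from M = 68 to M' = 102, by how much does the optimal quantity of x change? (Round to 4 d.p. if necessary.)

Δx* = 2.0879

MRS = MU_x/MU_y = (5/4)·(y/x)^(4). Set equal to p_x/p_y.
Solve for the ratio: y/x = [(4/5)·p_x/p_y]^(0.25).
With the ratio pinned down, the budget gives x* = M/(p_x + p_y·(y/x)) and y* = (y/x)·x*.
Numerically y/x = 1.517291, so x* = 68/(13.25 + 2·1.517291) = 4.1757.
At M' = 102: x* = 6.2636. Change: 6.2636 − 4.1757 = 2.0879.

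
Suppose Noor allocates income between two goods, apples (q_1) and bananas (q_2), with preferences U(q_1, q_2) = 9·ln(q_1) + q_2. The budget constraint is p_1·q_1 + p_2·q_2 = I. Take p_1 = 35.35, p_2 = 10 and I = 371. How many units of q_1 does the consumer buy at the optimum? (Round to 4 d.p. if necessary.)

So q_1*(p_1,p_2) = 9·p_2/p_1, independent of income; and q_2* = (I − 9·p_2)/p_2.
At the given prices: q_1* = 9·10/35.35 = 2.546.

q_1* = 2.546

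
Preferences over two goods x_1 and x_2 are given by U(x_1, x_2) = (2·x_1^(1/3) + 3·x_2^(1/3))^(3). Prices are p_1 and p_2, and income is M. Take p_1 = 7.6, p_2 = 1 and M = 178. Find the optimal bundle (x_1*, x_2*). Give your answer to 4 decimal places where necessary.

MRS = MU_x_1/MU_x_2 = (2/3)·(x_2/x_1)^(2/3). Set equal to p_1/p_2.
Solve for the ratio: x_2/x_1 = [(3/2)·p_1/p_2]^(1.5).
Substitute x_2 = (x_2/x_1)·x_1 into the budget: x_1* = M/(p_1 + p_2·(x_2/x_1)).
Numerically x_2/x_1 = 38.49083, so x_1* = 178/(7.6 + 1·38.49083) = 3.8619 and x_2* = 38.49083·3.8619 = 148.6493.

x_1* = 3.8619, x_2* = 148.6493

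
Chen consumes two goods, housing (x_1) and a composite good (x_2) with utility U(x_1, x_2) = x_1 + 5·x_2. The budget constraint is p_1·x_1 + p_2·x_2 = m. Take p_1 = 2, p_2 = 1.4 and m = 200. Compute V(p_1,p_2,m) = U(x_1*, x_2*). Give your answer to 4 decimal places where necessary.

V = 714.2857

Linear utility — the consumer picks whichever good has higher MU/price: 1/2 = 0.5 vs 5/1.4 = 3.5714.
x_2 gives more utility per dollar, so spend all income on x_2: x_2* = m/p_2, x_1* = 0.
Numerically: x_1* = 0, x_2* = 142.8571.
Utility at the optimum: U(0, 142.8571) = 714.2857.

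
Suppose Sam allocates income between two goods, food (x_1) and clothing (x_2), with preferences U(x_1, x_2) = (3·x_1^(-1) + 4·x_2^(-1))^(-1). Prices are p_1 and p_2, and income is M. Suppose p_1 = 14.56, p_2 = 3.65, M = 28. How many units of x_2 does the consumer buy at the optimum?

x_2* = 2.8103

From the CES first-order condition, (3/4)·(x_2/x_1)^(2) = p_1/p_2.
Hence x_2/x_1 = ((4/3)·p_1/p_2)^(1/(2)), i.e. raised to the 0.5 power.
Substitute x_2 = (x_2/x_1)·x_1 into the budget: x_1* = M/(p_1 + p_2·(x_2/x_1)).
Numerically x_2/x_1 = 2.306235, so x_1* = 28/(14.56 + 3.65·2.306235) = 1.2186 and x_2* = 2.306235·1.2186 = 2.8103.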